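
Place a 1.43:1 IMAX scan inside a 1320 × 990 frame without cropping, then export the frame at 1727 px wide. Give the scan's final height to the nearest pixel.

In the 1320×990 frame the scan fills the width: height = 1320 / 1.430 ≈ 923.08 px.
Scaling 1320 → 1727 is ×1.3083, so the height becomes 923.08 × 1.3083 ≈ 1207.69 px.

1208 px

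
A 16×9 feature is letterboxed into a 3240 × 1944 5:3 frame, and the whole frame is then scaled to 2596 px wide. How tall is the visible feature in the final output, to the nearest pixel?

Fitted into 3240×1944, the feature spans the width; its height is 3240 × 9/16 ≈ 1822.50 px.
The frame scales by 2596/3240 = 0.8012; 1822.50 × 0.8012 ≈ 1460.25 px.

1460 px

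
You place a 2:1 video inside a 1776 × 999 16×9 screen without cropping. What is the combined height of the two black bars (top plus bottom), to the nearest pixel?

111 px

2:1 is wider than 16×9, so it spans the full width.
Content height = 1776 × 1/2 ≈ 888.00 px.
999 − 888.00 = 111.00 px of bars.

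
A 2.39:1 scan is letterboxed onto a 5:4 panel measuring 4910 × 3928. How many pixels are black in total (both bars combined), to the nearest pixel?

2.39:1 is wider than 5:4, so it spans the full width.
That makes the image 2054.3933 px tall (4910 / 2.390).
Leftover height: 3928 − 2054.3933 = 1873.6067 px.
Across the 4910-px span: 1873.6067 × 4910 ≈ 9199409 px.

9199409 pixels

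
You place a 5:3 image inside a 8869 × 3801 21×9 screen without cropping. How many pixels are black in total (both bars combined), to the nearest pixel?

9631734 pixels

5:3 is narrower than 21×9, so it spans the full height.
The image is 3801 × 5/3 ≈ 6335.0000 px wide.
Black = 8869 − 6335.0000 = 2534.0000 px.
That's 2534.0000 × 3801 ≈ 9631734 black pixels.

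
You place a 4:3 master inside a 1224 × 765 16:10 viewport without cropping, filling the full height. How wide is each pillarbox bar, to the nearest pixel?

The master is 765 × 4/3 ≈ 1020.00 px wide.
1224 − 1020.00 = 204.00 px of bars (102.00 each).

102 px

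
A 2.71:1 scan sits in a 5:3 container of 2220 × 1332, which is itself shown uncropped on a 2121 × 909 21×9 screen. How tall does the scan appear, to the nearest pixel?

2.71:1 in 2220×1332: fills the width, so the scan is 2220.00 × 819.19.
Second fit — the 5:3 canvas into 2121×909 spans the height: 1515.00 × 909.00 (×0.6824 from 2220×1332).
Applying the same ×0.6824: 819.19 → 559.04.

559 px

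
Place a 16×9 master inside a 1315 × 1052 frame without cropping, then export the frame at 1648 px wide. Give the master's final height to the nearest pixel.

Fitted into 1315×1052, the master spans the width; its height is 1315 × 9/16 ≈ 739.69 px.
Scaling 1315 → 1648 is ×1.2532, so the height becomes 739.69 × 1.2532 ≈ 927.00 px.

927 px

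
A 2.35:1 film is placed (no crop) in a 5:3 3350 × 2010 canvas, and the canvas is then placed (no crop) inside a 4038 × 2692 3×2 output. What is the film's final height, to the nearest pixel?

1718 px

Inside the 3350×2010 canvas the film is width-limited at 3350.00 × 1425.53.
5:3 in 4038×2692: fills the width, so the intermediate becomes 4038.00 × 2422.80 — a scale of ×1.2054.
The film scales with it: height 1425.53 × 1.2054 ≈ 1718.30.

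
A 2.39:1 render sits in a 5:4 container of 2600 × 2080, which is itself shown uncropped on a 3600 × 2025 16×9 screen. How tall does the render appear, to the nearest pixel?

1059 px

First fit — 2.39:1 into 2600×2080 spans the width: 2600.00 × 1087.87.
5:4 in 3600×2025: fills the height, so the intermediate becomes 2531.25 × 2025.00 — a scale of ×0.9736.
So the render's height is 1087.87 × 0.9736 ≈ 1059.10.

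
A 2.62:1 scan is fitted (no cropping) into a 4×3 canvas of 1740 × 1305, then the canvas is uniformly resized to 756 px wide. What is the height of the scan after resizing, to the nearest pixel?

Fitted into 1740×1305, the scan spans the width; its height is 1740 / 2.620 ≈ 664.12 px.
Scaling 1740 → 756 is ×0.4345, so the height becomes 664.12 × 0.4345 ≈ 288.55 px.

289 px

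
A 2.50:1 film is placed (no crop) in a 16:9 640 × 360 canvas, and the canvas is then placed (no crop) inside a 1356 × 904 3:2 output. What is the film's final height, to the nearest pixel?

First fit — 2.50:1 into 640×360 spans the width: 640.00 × 256.00.
Second fit — the 16:9 canvas into 1356×904 spans the width: 1356.00 × 762.75 (×2.1187 from 640×360).
So the film's height is 256.00 × 2.1187 ≈ 542.40.

542 px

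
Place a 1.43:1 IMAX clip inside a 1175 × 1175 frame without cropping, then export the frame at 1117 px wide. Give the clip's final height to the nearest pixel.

Fitted into 1175×1175, the clip spans the width; its height is 1175 / 1.430 ≈ 821.68 px.
Scaling 1175 → 1117 is ×0.9506, so the height becomes 821.68 × 0.9506 ≈ 781.12 px.

781 px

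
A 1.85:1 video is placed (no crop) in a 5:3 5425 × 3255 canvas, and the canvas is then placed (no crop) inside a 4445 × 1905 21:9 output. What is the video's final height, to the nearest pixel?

First fit — 1.85:1 into 5425×3255 spans the width: 5425.00 × 2932.43.
5:3 in 4445×1905: fills the height, so the intermediate becomes 3175.00 × 1905.00 — a scale of ×0.5853.
The video scales with it: height 2932.43 × 0.5853 ≈ 1716.22.

1716 px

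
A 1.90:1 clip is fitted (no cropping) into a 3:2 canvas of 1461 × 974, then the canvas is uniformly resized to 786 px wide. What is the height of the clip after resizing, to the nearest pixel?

414 px

Fitted into 1461×974, the clip spans the width; its height is 1461 / 1.900 ≈ 768.95 px.
The frame scales by 786/1461 = 0.5380; 768.95 × 0.5380 ≈ 413.68 px.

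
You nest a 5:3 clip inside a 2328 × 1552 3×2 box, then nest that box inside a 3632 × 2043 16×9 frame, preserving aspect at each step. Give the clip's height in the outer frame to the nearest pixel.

5:3 in 2328×1552: fills the width, so the clip is 2328.00 × 1396.80.
Second fit — the 3×2 canvas into 3632×2043 spans the height: 3064.50 × 2043.00 (×1.3164 from 2328×1552).
The clip scales with it: height 1396.80 × 1.3164 ≈ 1838.70.

1839 px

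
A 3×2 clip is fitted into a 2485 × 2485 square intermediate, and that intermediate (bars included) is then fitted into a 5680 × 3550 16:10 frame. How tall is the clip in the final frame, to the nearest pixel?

First fit — 3×2 into 2485×2485 spans the width: 2485.00 × 1656.67.
The square canvas is height-limited in 5680×3550, giving 3550.00 × 3550.00; scale factor 1.4286.
The clip scales with it: height 1656.67 × 1.4286 ≈ 2366.67.

2367 px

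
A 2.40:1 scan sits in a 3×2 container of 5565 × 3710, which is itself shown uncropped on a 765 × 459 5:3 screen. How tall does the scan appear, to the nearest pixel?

287 px

2.40:1 in 5565×3710: fills the width, so the scan is 5565.00 × 2318.75.
Second fit — the 3×2 canvas into 765×459 spans the height: 688.50 × 459.00 (×0.1237 from 5565×3710).
The scan scales with it: height 2318.75 × 0.1237 ≈ 286.88.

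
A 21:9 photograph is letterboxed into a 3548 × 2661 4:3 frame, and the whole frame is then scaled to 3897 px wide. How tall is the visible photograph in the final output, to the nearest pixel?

1670 px

At 3548×2661 the photograph is width-limited, so height = 3548 × 9/21 ≈ 1520.57 px.
Scaling 3548 → 3897 is ×1.0984, so the height becomes 1520.57 × 1.0984 ≈ 1670.14 px.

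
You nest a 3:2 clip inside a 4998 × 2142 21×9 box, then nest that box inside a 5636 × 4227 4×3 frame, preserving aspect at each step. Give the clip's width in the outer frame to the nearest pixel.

3623 px

Inside the 4998×2142 canvas the clip is height-limited at 3213.00 × 2142.00.
The 21×9 canvas is width-limited in 5636×4227, giving 5636.00 × 2415.43; scale factor 1.1277.
Applying the same ×1.1277: 3213.00 → 3623.14.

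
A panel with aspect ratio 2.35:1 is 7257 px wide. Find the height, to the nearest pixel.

3088 px

At 2.35:1, 7257 / 2.350 ≈ 3088.09.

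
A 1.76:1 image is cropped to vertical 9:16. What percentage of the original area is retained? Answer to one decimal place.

32.0%

vertical 9:16 is narrower than 1.76:1, so the crop keeps the full height and trims the width.
Area ratio = (0.562)/(1.760) = 31.96% retained.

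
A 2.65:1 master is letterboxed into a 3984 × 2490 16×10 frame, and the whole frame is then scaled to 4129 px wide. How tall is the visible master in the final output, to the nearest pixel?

1558 px

Fitted into 3984×2490, the master spans the width; its height is 3984 / 2.650 ≈ 1503.40 px.
Scaling 3984 → 4129 is ×1.0364, so the height becomes 1503.40 × 1.0364 ≈ 1558.11 px.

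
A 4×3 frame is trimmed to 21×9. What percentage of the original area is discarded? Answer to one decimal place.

21×9 is wider than 4×3, so the crop keeps the full width and trims the height.
Fraction kept = (1.333)/(2.333) ≈ 57.14%, so 42.86% is lost.

42.9%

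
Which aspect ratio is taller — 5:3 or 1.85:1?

5:3 = 1.667 and 1.85; 1.85 > 1.667. The smaller width-to-height ratio is the taller frame.

5:3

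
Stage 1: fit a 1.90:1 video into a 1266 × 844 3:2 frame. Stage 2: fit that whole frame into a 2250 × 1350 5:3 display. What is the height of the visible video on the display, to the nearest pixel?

1066 px

1.90:1 in 1266×844: fills the width, so the video is 1266.00 × 666.32.
3:2 in 2250×1350: fills the height, so the intermediate becomes 2025.00 × 1350.00 — a scale of ×1.5995.
Applying the same ×1.5995: 666.32 → 1065.79.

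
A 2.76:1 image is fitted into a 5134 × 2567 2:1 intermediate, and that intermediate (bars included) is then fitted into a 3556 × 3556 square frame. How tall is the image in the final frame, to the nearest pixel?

2.76:1 in 5134×2567: fills the width, so the image is 5134.00 × 1860.14.
2:1 in 3556×3556: fills the width, so the intermediate becomes 3556.00 × 1778.00 — a scale of ×0.6926.
Applying the same ×0.6926: 1860.14 → 1288.41.

1288 px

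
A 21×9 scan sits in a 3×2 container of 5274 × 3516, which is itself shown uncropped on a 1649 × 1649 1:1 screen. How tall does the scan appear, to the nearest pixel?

First fit — 21×9 into 5274×3516 spans the width: 5274.00 × 2260.29.
Second fit — the 3×2 canvas into 1649×1649 spans the width: 1649.00 × 1099.33 (×0.3127 from 5274×3516).
Applying the same ×0.3127: 2260.29 → 706.71.

707 px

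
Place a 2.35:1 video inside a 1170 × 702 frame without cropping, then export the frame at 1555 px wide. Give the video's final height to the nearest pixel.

662 px

At 1170×702 the video is width-limited, so height = 1170 / 2.350 ≈ 497.87 px.
Resizing to 1555 px wide multiplies everything by 1.3291: 497.87 → 661.70 px.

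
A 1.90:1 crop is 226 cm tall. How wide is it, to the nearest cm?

429 cm

Width = 226 × 1.900 = 429.40.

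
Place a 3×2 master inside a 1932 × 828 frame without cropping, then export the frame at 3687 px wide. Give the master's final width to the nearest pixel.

2370 px

In the 1932×828 frame the master fills the height: width = 828 × 3/2 ≈ 1242.00 px.
The frame scales by 3687/1932 = 1.9084; 1242.00 × 1.9084 ≈ 2370.21 px.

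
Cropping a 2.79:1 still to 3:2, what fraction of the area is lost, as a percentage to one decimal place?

3:2 is narrower than 2.79:1, so the crop keeps the full height and trims the width.
(1.500)/(2.790) ≈ 0.538 of the area survives, leaving 46.24% discarded.

46.2%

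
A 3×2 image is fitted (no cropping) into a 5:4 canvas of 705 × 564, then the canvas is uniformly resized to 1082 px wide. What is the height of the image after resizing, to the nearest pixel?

721 px

In the 705×564 frame the image fills the width: height = 705 × 2/3 ≈ 470.00 px.
The frame scales by 1082/705 = 1.5348; 470.00 × 1.5348 ≈ 721.33 px.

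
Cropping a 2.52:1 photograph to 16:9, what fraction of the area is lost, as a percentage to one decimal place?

29.5%

Going from 2.52:1 to 16:9 means cutting width while keeping height.
(1.778)/(2.520) ≈ 0.705 of the area survives, leaving 29.45% discarded.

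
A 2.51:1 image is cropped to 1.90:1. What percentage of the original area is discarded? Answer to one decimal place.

24.3%

Going from 2.51:1 to 1.90:1 means cutting width while keeping height.
(1.900)/(2.510) ≈ 0.757 of the area survives, leaving 24.30% discarded.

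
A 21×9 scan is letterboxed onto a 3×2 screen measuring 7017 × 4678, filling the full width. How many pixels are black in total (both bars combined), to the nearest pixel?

That makes the image 3007.2857 px tall (7017 × 9/21).
Leftover height: 4678 − 3007.2857 = 1670.7143 px.
That's 1670.7143 × 7017 ≈ 11723402 black pixels.

11723402 pixels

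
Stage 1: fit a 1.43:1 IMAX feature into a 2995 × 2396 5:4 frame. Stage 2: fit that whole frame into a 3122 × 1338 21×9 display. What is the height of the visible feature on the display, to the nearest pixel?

1170 px

First fit — 1.43:1 IMAX into 2995×2396 spans the width: 2995.00 × 2094.41.
5:4 in 3122×1338: fills the height, so the intermediate becomes 1672.50 × 1338.00 — a scale of ×0.5584.
The feature scales with it: height 2094.41 × 0.5584 ≈ 1169.58.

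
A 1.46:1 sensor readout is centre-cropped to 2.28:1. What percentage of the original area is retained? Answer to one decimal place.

64.0%

Going from 1.46:1 to 2.28:1 means cutting height while keeping width.
Fraction kept = (1.460)/(2.280) ≈ 64.04%.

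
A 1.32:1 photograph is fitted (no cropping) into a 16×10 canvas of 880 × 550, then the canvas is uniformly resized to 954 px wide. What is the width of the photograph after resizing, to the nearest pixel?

At 880×550 the photograph is height-limited, so width = 550 × 1.320 ≈ 726.00 px.
Resizing to 954 px wide multiplies everything by 1.0841: 726.00 → 787.05 px.

787 px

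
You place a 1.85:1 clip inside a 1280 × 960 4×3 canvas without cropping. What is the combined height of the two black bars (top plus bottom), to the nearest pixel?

Since 1.850 > 1.333, the clip is width-limited.
That makes the image 691.89 px tall (1280 / 1.850).
Leftover height: 960 − 691.89 = 268.11 px.

268 px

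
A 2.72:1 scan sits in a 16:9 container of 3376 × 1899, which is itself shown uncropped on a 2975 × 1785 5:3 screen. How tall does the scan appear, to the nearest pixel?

2.72:1 in 3376×1899: fills the width, so the scan is 3376.00 × 1241.18.
16:9 in 2975×1785: fills the width, so the intermediate becomes 2975.00 × 1673.44 — a scale of ×0.8812.
The scan scales with it: height 1241.18 × 0.8812 ≈ 1093.75.

1094 px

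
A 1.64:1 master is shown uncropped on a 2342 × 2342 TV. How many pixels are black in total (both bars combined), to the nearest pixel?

1.64:1 (1.640) > square (1.000), so the master fills the width.
That makes the image 1428.0488 px tall (2342 / 1.640).
2342 − 1428.0488 = 913.9512 px of bars.
Bar area = 913.9512 × 2342 ≈ 2140474 px.

2140474 pixels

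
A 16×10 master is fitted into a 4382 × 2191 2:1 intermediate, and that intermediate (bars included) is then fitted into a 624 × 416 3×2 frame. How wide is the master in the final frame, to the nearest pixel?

499 px

Inside the 4382×2191 canvas the master is height-limited at 3505.60 × 2191.00.
Second fit — the 2:1 canvas into 624×416 spans the width: 624.00 × 312.00 (×0.1424 from 4382×2191).
The master scales with it: width 3505.60 × 0.1424 ≈ 499.20.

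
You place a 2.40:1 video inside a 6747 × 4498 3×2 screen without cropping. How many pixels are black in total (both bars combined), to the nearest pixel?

2.40:1 (2.400) > 3×2 (1.500), so the video fills the width.
The video is 6747 / 2.400 ≈ 2811.2500 px tall.
Black = 4498 − 2811.2500 = 1686.7500 px.
Bar area = 1686.7500 × 6747 ≈ 11380502 px.

11380502 pixels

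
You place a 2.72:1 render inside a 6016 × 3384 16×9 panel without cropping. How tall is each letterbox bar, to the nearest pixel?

2.72:1 (2.720) > 16×9 (1.778), so the render fills the width.
Content height = 6016 / 2.720 ≈ 2211.76 px.
Leftover height: 3384 − 2211.76 = 1172.24 px → 586.12 each side.

586 px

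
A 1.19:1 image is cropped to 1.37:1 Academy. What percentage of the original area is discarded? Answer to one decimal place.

13.1%

1.37:1 Academy is wider than 1.19:1, so the crop keeps the full width and trims the height.
Area ratio = (1.190)/(1.370) = 86.86%; the remaining 13.14% is cropped out.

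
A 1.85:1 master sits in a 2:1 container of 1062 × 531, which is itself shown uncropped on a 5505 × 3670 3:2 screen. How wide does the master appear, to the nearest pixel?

5092 px

1.85:1 in 1062×531: fills the height, so the master is 982.35 × 531.00.
Second fit — the 2:1 canvas into 5505×3670 spans the width: 5505.00 × 2752.50 (×5.1836 from 1062×531).
The master scales with it: width 982.35 × 5.1836 ≈ 5092.12.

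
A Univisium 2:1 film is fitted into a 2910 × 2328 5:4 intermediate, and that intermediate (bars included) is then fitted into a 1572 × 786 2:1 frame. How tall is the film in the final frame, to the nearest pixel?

Inside the 2910×2328 canvas the film is width-limited at 2910.00 × 1455.00.
The 5:4 canvas is height-limited in 1572×786, giving 982.50 × 786.00; scale factor 0.3376.
So the film's height is 1455.00 × 0.3376 ≈ 491.25.

491 px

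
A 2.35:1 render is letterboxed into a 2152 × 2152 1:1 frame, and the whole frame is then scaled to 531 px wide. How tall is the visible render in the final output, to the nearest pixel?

Fitted into 2152×2152, the render spans the width; its height is 2152 / 2.350 ≈ 915.74 px.
Resizing to 531 px wide multiplies everything by 0.2467: 915.74 → 225.96 px.

226 px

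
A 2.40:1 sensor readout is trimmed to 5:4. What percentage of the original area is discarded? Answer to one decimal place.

47.9%

5:4 is narrower than 2.40:1, so the crop keeps the full height and trims the width.
(1.250)/(2.400) ≈ 0.521 of the area survives, leaving 47.92% discarded.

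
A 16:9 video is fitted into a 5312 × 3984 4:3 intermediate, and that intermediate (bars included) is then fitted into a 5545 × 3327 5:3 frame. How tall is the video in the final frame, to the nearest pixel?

First fit — 16:9 into 5312×3984 spans the width: 5312.00 × 2988.00.
The 4:3 canvas is height-limited in 5545×3327, giving 4436.00 × 3327.00; scale factor 0.8351.
So the video's height is 2988.00 × 0.8351 ≈ 2495.25.

2495 px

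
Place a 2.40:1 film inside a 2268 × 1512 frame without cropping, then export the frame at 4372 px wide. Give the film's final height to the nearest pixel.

Fitted into 2268×1512, the film spans the width; its height is 2268 / 2.400 ≈ 945.00 px.
Resizing to 4372 px wide multiplies everything by 1.9277: 945.00 → 1821.67 px.

1822 px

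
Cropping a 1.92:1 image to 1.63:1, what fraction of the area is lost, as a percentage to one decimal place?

1.63:1 is narrower than 1.92:1, so the crop keeps the full height and trims the width.
(1.630)/(1.920) ≈ 0.849 of the area survives, leaving 15.10% discarded.

15.1%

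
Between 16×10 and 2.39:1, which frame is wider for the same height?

2.39:1

16×10 = 1.6 and 2.39; 2.39 > 1.6.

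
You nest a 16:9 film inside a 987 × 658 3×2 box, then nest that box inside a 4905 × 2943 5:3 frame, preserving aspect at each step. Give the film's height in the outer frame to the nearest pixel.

2483 px

16:9 in 987×658: fills the width, so the film is 987.00 × 555.19.
3×2 in 4905×2943: fills the height, so the intermediate becomes 4414.50 × 2943.00 — a scale of ×4.4726.
The film scales with it: height 555.19 × 4.4726 ≈ 2483.16.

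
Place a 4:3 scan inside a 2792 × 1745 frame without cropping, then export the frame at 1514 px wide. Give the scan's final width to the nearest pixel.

In the 2792×1745 frame the scan fills the height: width = 1745 × 4/3 ≈ 2326.67 px.
Scaling 2792 → 1514 is ×0.5423, so the width becomes 2326.67 × 0.5423 ≈ 1261.67 px.

1262 px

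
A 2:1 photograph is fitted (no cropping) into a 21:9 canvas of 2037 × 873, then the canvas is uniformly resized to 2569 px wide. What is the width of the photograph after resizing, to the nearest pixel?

At 2037×873 the photograph is height-limited, so width = 873 × 2/1 ≈ 1746.00 px.
The frame scales by 2569/2037 = 1.2612; 1746.00 × 1.2612 ≈ 2202.00 px.

2202 px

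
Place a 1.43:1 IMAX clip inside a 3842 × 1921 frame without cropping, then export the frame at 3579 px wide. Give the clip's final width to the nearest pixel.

2559 px

In the 3842×1921 frame the clip fills the height: width = 1921 × 1.430 ≈ 2747.03 px.
The frame scales by 3579/3842 = 0.9315; 2747.03 × 0.9315 ≈ 2558.99 px.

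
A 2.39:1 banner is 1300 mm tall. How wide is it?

At 2.39:1, 1300 × 2.390 ≈ 3107.

3107 mm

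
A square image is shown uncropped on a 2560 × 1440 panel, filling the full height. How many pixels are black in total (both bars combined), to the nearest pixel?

The image is 1440 × 1/1 ≈ 1440.0000 px wide.
Leftover width: 2560 − 1440.0000 = 1120.0000 px.
Bar area = 1120.0000 × 1440 ≈ 1612800 px.

1612800 pixels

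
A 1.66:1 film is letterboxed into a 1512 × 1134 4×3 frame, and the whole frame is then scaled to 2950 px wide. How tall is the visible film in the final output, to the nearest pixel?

1777 px

At 1512×1134 the film is width-limited, so height = 1512 / 1.660 ≈ 910.84 px.
Scaling 1512 → 2950 is ×1.9511, so the height becomes 910.84 × 1.9511 ≈ 1777.11 px.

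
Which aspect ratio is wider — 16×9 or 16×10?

16×9 = 1.778 and 16×10 = 1.6; 1.778 > 1.6.

16×9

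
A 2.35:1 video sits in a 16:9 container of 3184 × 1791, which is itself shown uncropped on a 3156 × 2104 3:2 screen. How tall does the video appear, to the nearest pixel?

2.35:1 in 3184×1791: fills the width, so the video is 3184.00 × 1354.89.
16:9 in 3156×2104: fills the width, so the intermediate becomes 3156.00 × 1775.25 — a scale of ×0.9912.
Applying the same ×0.9912: 1354.89 → 1342.98.

1343 px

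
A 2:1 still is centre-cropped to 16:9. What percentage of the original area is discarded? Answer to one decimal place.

16:9 is narrower than 2:1, so the crop keeps the full height and trims the width.
Fraction kept = (1.778)/(2.000) ≈ 88.89%, so 11.11% is lost.

11.1%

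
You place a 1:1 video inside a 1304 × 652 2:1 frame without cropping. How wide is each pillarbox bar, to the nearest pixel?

1:1 (1.000) < 2:1 (2.000), so the video fills the height.
That makes the image 652.00 px wide (652 × 1/1).
Black = 1304 − 652.00 = 652.00 px, or 326.00 per bar.

326 px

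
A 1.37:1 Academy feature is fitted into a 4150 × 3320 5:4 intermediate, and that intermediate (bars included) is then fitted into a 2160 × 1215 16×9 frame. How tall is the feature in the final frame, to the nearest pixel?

Inside the 4150×3320 canvas the feature is width-limited at 4150.00 × 3029.20.
Second fit — the 5:4 canvas into 2160×1215 spans the height: 1518.75 × 1215.00 (×0.3660 from 4150×3320).
The feature scales with it: height 3029.20 × 0.3660 ≈ 1108.58.

1109 px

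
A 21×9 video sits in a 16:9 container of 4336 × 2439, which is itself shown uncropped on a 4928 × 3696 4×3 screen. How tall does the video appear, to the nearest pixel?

2112 px

First fit — 21×9 into 4336×2439 spans the width: 4336.00 × 1858.29.
16:9 in 4928×3696: fills the width, so the intermediate becomes 4928.00 × 2772.00 — a scale of ×1.1365.
Applying the same ×1.1365: 1858.29 → 2112.00.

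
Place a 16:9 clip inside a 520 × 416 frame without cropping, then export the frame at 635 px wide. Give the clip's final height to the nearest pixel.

At 520×416 the clip is width-limited, so height = 520 × 9/16 ≈ 292.50 px.
Resizing to 635 px wide multiplies everything by 1.2212: 292.50 → 357.19 px.

357 px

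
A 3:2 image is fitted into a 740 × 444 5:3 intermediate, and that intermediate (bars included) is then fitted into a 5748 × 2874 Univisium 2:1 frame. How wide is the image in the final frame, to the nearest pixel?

3:2 in 740×444: fills the height, so the image is 666.00 × 444.00.
The 5:3 canvas is height-limited in 5748×2874, giving 4790.00 × 2874.00; scale factor 6.4730.
Applying the same ×6.4730: 666.00 → 4311.00.

4311 px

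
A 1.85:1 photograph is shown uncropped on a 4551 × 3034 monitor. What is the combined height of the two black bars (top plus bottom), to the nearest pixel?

574 px

1.85:1 (1.850) > 3:2 (1.500), so the photograph fills the width.
That makes the image 2460.00 px tall (4551 / 1.850).
3034 − 2460.00 = 574.00 px of bars.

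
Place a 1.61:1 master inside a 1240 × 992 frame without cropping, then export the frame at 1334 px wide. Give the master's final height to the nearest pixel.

829 px

Fitted into 1240×992, the master spans the width; its height is 1240 / 1.610 ≈ 770.19 px.
Scaling 1240 → 1334 is ×1.0758, so the height becomes 770.19 × 1.0758 ≈ 828.57 px.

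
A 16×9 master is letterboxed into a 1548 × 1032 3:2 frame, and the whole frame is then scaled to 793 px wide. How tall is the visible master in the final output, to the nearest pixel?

446 px

Fitted into 1548×1032, the master spans the width; its height is 1548 × 9/16 ≈ 870.75 px.
Resizing to 793 px wide multiplies everything by 0.5123: 870.75 → 446.06 px.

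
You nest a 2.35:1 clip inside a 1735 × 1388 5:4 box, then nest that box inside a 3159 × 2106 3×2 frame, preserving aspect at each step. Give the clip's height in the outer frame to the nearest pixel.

2.35:1 in 1735×1388: fills the width, so the clip is 1735.00 × 738.30.
Second fit — the 5:4 canvas into 3159×2106 spans the height: 2632.50 × 2106.00 (×1.5173 from 1735×1388).
The clip scales with it: height 738.30 × 1.5173 ≈ 1120.21.

1120 px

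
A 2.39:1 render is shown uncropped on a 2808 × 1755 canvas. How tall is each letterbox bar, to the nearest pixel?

Since 2.390 > 1.600, the render is width-limited.
Content height = 2808 / 2.390 ≈ 1174.90 px.
1755 − 1174.90 = 580.10 px of bars (290.05 each).

290 px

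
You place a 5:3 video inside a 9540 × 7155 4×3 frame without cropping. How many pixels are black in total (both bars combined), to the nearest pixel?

5:3 (1.667) > 4×3 (1.333), so the video fills the width.
The video is 9540 × 3/5 ≈ 5724.0000 px tall.
7155 − 5724.0000 = 1431.0000 px of bars.
Bar area = 1431.0000 × 9540 ≈ 13651740 px.

13651740 pixels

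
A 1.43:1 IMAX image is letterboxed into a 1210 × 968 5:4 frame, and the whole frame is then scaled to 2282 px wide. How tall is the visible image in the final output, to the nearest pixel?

1596 px

At 1210×968 the image is width-limited, so height = 1210 / 1.430 ≈ 846.15 px.
Scaling 1210 → 2282 is ×1.8860, so the height becomes 846.15 × 1.8860 ≈ 1595.80 px.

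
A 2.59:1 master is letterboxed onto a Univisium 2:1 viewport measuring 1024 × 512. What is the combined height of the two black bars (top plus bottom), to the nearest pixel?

2.59:1 (2.590) > Univisium 2:1 (2.000), so the master fills the width.
The master is 1024 / 2.590 ≈ 395.37 px tall.
512 − 395.37 = 116.63 px of bars.

117 px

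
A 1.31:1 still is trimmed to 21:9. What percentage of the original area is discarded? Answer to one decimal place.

43.9%

21:9 is wider than 1.31:1, so the crop keeps the full width and trims the height.
Area ratio = (1.310)/(2.333) = 56.14%; the remaining 43.86% is cropped out.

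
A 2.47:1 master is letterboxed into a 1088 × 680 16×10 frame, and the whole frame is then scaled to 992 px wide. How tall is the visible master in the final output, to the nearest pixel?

Fitted into 1088×680, the master spans the width; its height is 1088 / 2.470 ≈ 440.49 px.
Scaling 1088 → 992 is ×0.9118, so the height becomes 440.49 × 0.9118 ≈ 401.62 px.

402 px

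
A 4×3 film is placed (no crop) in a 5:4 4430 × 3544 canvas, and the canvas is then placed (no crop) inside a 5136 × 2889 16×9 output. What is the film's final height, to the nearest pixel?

Inside the 4430×3544 canvas the film is width-limited at 4430.00 × 3322.50.
5:4 in 5136×2889: fills the height, so the intermediate becomes 3611.25 × 2889.00 — a scale of ×0.8152.
Applying the same ×0.8152: 3322.50 → 2708.44.

2708 px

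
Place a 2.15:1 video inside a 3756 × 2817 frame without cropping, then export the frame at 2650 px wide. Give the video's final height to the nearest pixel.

1233 px

Fitted into 3756×2817, the video spans the width; its height is 3756 / 2.150 ≈ 1746.98 px.
The frame scales by 2650/3756 = 0.7055; 1746.98 × 0.7055 ≈ 1232.56 px.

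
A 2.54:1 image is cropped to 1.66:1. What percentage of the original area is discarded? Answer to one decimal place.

34.6%

1.66:1 is narrower than 2.54:1, so the crop keeps the full height and trims the width.
Area ratio = (1.660)/(2.540) = 65.35%; the remaining 34.65% is cropped out.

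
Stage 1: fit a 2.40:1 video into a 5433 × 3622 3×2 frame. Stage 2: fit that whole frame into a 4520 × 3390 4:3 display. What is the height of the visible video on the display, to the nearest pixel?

1883 px

Inside the 5433×3622 canvas the video is width-limited at 5433.00 × 2263.75.
3×2 in 4520×3390: fills the width, so the intermediate becomes 4520.00 × 3013.33 — a scale of ×0.8320.
So the video's height is 2263.75 × 0.8320 ≈ 1883.33.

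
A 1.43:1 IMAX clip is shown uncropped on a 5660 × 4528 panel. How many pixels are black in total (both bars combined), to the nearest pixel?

3225963 pixels

1.43:1 IMAX (1.430) > 5:4 (1.250), so the clip fills the width.
Content height = 5660 / 1.430 ≈ 3958.0420 px.
4528 − 3958.0420 = 569.9580 px of bars.
Across the 5660-px span: 569.9580 × 5660 ≈ 3225963 px.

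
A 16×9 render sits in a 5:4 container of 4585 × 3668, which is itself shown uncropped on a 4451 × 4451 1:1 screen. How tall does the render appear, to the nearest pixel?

Inside the 4585×3668 canvas the render is width-limited at 4585.00 × 2579.06.
The 5:4 canvas is width-limited in 4451×4451, giving 4451.00 × 3560.80; scale factor 0.9708.
Applying the same ×0.9708: 2579.06 → 2503.69.

2504 px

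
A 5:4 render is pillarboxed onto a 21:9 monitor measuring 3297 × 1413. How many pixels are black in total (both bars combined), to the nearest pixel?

2162950 pixels

5:4 is narrower than 21:9, so it spans the full height.
The render is 1413 × 5/4 ≈ 1766.2500 px wide.
3297 − 1766.2500 = 1530.7500 px of bars.
Bar area = 1530.7500 × 1413 ≈ 2162950 px.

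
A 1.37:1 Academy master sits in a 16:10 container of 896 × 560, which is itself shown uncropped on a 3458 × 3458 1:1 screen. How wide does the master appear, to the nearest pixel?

First fit — 1.37:1 Academy into 896×560 spans the height: 767.20 × 560.00.
16:10 in 3458×3458: fills the width, so the intermediate becomes 3458.00 × 2161.25 — a scale of ×3.8594.
So the master's width is 767.20 × 3.8594 ≈ 2960.91.

2961 px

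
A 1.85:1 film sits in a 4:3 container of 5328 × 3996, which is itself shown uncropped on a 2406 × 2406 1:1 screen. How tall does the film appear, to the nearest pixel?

1301 px

First fit — 1.85:1 into 5328×3996 spans the width: 5328.00 × 2880.00.
4:3 in 2406×2406: fills the width, so the intermediate becomes 2406.00 × 1804.50 — a scale of ×0.4516.
The film scales with it: height 2880.00 × 0.4516 ≈ 1300.54.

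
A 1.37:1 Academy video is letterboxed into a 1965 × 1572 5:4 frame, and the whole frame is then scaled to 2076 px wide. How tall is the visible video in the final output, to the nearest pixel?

1515 px

At 1965×1572 the video is width-limited, so height = 1965 / 1.370 ≈ 1434.31 px.
The frame scales by 2076/1965 = 1.0565; 1434.31 × 1.0565 ≈ 1515.33 px.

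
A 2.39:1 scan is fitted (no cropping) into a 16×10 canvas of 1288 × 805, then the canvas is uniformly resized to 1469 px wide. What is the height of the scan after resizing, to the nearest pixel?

Fitted into 1288×805, the scan spans the width; its height is 1288 / 2.390 ≈ 538.91 px.
The frame scales by 1469/1288 = 1.1405; 538.91 × 1.1405 ≈ 614.64 px.

615 px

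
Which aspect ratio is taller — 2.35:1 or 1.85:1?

1.85:1

2.35 and 1.85; 2.35 > 1.85. The smaller width-to-height ratio is the taller frame.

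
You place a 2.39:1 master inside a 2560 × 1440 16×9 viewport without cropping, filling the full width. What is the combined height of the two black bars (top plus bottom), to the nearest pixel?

Content height = 2560 / 2.390 ≈ 1071.13 px.
1440 − 1071.13 = 368.87 px of bars.

369 px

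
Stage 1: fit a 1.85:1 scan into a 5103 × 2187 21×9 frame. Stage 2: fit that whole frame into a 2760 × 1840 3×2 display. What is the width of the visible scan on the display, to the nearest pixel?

Inside the 5103×2187 canvas the scan is height-limited at 4045.95 × 2187.00.
Second fit — the 21×9 canvas into 2760×1840 spans the width: 2760.00 × 1182.86 (×0.5409 from 5103×2187).
The scan scales with it: width 4045.95 × 0.5409 ≈ 2188.29.

2188 px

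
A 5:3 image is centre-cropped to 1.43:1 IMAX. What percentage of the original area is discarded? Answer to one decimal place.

14.2%

The height stays; only width is cut (since 1.43:1 IMAX is narrower than 5:3).
(1.430)/(1.667) ≈ 0.858 of the area survives, leaving 14.20% discarded.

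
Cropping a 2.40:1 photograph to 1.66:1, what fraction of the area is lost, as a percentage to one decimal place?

Going from 2.40:1 to 1.66:1 means cutting width while keeping height.
Area ratio = (1.660)/(2.400) = 69.17%; the remaining 30.83% is cropped out.

30.8%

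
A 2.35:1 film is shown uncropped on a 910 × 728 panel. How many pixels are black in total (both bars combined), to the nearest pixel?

310097 pixels

2.35:1 (2.350) > 5:4 (1.250), so the film fills the width.
That makes the image 387.2340 px tall (910 / 2.350).
Leftover height: 728 − 387.2340 = 340.7660 px.
Across the 910-px span: 340.7660 × 910 ≈ 310097 px.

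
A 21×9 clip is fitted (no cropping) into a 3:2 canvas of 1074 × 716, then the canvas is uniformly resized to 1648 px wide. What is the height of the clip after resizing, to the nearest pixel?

Fitted into 1074×716, the clip spans the width; its height is 1074 × 9/21 ≈ 460.29 px.
Resizing to 1648 px wide multiplies everything by 1.5345: 460.29 → 706.29 px.

706 px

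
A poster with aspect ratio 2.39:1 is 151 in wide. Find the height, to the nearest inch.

63 in

Height = 151 / 2.390 = 63.18.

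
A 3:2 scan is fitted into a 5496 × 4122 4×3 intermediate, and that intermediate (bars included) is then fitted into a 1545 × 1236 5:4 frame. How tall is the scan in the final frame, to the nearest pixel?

1030 px

Inside the 5496×4122 canvas the scan is width-limited at 5496.00 × 3664.00.
Second fit — the 4×3 canvas into 1545×1236 spans the width: 1545.00 × 1158.75 (×0.2811 from 5496×4122).
So the scan's height is 3664.00 × 0.2811 ≈ 1030.00.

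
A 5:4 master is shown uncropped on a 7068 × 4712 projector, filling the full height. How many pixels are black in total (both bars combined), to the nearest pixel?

The master is 4712 × 5/4 ≈ 5890.0000 px wide.
7068 − 5890.0000 = 1178.0000 px of bars.
That's 1178.0000 × 4712 ≈ 5550736 black pixels.

5550736 pixels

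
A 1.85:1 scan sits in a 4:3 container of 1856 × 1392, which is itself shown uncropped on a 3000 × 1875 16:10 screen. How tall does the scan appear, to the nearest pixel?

1351 px

1.85:1 in 1856×1392: fills the width, so the scan is 1856.00 × 1003.24.
4:3 in 3000×1875: fills the height, so the intermediate becomes 2500.00 × 1875.00 — a scale of ×1.3470.
The scan scales with it: height 1003.24 × 1.3470 ≈ 1351.35.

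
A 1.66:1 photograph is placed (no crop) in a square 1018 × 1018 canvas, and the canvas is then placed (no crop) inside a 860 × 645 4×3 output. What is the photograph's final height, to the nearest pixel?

Inside the 1018×1018 canvas the photograph is width-limited at 1018.00 × 613.25.
square in 860×645: fills the height, so the intermediate becomes 645.00 × 645.00 — a scale of ×0.6336.
So the photograph's height is 613.25 × 0.6336 ≈ 388.55.

389 px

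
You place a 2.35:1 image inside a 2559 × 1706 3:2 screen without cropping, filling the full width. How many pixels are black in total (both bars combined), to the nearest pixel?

The image is 2559 / 2.350 ≈ 1088.9362 px tall.
1706 − 1088.9362 = 617.0638 px of bars.
Across the 2559-px span: 617.0638 × 2559 ≈ 1579066 px.

1579066 pixels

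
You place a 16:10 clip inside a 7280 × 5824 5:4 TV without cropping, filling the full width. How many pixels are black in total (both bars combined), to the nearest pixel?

Content height = 7280 × 10/16 ≈ 4550.0000 px.
Black = 5824 − 4550.0000 = 1274.0000 px.
That's 1274.0000 × 7280 ≈ 9274720 black pixels.

9274720 pixels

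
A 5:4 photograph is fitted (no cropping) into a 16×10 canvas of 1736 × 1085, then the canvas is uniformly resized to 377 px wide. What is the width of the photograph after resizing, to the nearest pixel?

In the 1736×1085 frame the photograph fills the height: width = 1085 × 5/4 ≈ 1356.25 px.
The frame scales by 377/1736 = 0.2172; 1356.25 × 0.2172 ≈ 294.53 px.

295 px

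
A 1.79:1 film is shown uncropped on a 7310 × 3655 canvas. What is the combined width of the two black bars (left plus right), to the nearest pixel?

768 px

1.79:1 (1.790) < Univisium 2:1 (2.000), so the film fills the height.
Content width = 3655 × 1.790 ≈ 6542.45 px.
Black = 7310 − 6542.45 = 767.55 px.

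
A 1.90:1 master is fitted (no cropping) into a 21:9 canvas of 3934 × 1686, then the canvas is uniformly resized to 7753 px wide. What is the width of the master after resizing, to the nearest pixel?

In the 3934×1686 frame the master fills the height: width = 1686 × 1.900 ≈ 3203.40 px.
Scaling 3934 → 7753 is ×1.9708, so the width becomes 3203.40 × 1.9708 ≈ 6313.16 px.

6313 px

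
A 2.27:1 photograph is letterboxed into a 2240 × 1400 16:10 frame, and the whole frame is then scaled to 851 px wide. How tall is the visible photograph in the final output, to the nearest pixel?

375 px

At 2240×1400 the photograph is width-limited, so height = 2240 / 2.270 ≈ 986.78 px.
The frame scales by 851/2240 = 0.3799; 986.78 × 0.3799 ≈ 374.89 px.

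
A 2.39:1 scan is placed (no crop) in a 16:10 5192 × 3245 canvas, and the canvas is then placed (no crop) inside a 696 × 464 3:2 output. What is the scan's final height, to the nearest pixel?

Inside the 5192×3245 canvas the scan is width-limited at 5192.00 × 2172.38.
16:10 in 696×464: fills the width, so the intermediate becomes 696.00 × 435.00 — a scale of ×0.1341.
Applying the same ×0.1341: 2172.38 → 291.21.

291 px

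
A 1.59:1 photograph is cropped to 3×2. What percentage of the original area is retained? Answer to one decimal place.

94.3%

3×2 is narrower than 1.59:1, so the crop keeps the full height and trims the width.
(1.500)/(1.590) ≈ 0.943 of the area survives.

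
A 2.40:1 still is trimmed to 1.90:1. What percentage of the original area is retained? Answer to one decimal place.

79.2%

Going from 2.40:1 to 1.90:1 means cutting width while keeping height.
(1.900)/(2.400) ≈ 0.792 of the area survives.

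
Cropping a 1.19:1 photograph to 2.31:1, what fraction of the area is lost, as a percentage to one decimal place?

48.5%

The width stays; only height is cut (since 2.31:1 is wider than 1.19:1).
Fraction kept = (1.190)/(2.310) ≈ 51.52%, so 48.48% is lost.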